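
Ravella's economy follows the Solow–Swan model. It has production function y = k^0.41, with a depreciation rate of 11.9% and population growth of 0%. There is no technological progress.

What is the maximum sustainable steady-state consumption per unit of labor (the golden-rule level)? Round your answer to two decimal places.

At the golden rule, f'(k) = n + δ, so α·k^(α−1) = n + δ and k_gold = (α/(n + δ))^(1/(1−α)).
k_gold = (0.41/0.119)^(1/0.59) = 3.4454^1.6949 ≈ 8.1389
c_gold = f(k_gold) − (n + δ)·k_gold = 2.3623 − 0.119×8.1389 ≈ 1.3938

c_gold ≈ 1.39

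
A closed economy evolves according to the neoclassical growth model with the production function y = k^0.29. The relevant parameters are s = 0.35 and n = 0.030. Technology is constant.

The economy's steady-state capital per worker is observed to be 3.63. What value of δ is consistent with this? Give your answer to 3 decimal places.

δ ≈ 0.110

Steady state requires s·f(k) = (n + δ)·k, i.e. s·k^α = (n + δ)·k.
So s / (n + δ) = (k*)^(1−α) = 3.63^0.71 = 2.4977.
Therefore n + δ = s / 2.4977 = 0.35 / 2.4977 = 0.1401, so δ = 0.1401 − 0.030 = 0.1101.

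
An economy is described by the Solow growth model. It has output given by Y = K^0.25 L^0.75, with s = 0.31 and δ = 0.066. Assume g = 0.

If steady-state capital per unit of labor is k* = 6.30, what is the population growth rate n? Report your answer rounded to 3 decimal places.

At the steady state, Δk = 0, so s·k^α = (n + δ)·k.
So s / (n + δ) = (k*)^(1−α) = 6.30^0.75 = 3.9765.
Therefore n + δ = s / 3.9765 = 0.31 / 3.9765 = 0.0780, so n = 0.0780 − 0.066 = 0.0120.

n ≈ 0.012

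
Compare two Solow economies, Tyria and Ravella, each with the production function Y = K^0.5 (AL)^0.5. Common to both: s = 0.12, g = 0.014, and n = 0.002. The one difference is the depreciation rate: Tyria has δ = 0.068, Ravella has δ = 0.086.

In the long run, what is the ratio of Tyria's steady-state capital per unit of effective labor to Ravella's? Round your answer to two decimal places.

ratio ≈ 1.47

Steady-state k* = [s/(n + g + δ)]^(1/(1−α)), so the ratio is [ (s_T/(n + g + δ)_T) / (s_R/(n + g + δ)_R) ]^2.
s_T/(n + g + δ)_T = 0.12/0.084 = 1.4286; s_R/(n + g + δ)_R = 0.12/0.102 = 1.1765.
Ratio = (1.4286/1.1765)^2 = 1.2143^2 ≈ 1.4745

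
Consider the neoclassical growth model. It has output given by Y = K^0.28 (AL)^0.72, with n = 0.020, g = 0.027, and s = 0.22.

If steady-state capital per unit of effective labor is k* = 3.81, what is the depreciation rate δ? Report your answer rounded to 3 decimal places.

In steady state, investment equals break-even investment: s·k^α = (n + g + δ)·k.
So s / (n + g + δ) = (k*)^(1−α) = 3.81^0.72 = 2.6198.
Therefore n + g + δ = s / 2.6198 = 0.22 / 2.6198 = 0.0840, so δ = 0.0840 − 0.047 = 0.0370.

δ ≈ 0.037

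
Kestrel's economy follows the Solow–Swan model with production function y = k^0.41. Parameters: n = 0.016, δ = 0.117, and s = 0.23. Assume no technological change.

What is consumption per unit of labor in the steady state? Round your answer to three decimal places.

In steady state, investment equals break-even investment: s·k^α = (n + δ)·k.
Rearranging, k^(1−α) = s / (n + δ).
k^0.59 = 0.23 / (0.016 + 0.117) = 0.23 / 0.133 = 1.7293
k* = 1.7293^(1/0.59) ≈ 2.5303
y* = (k*)^α = 2.5303^0.41 ≈ 1.4632
c* = (1 − s)·y* = (1 − 0.23) × 1.4632 ≈ 1.1267

c* = 1.127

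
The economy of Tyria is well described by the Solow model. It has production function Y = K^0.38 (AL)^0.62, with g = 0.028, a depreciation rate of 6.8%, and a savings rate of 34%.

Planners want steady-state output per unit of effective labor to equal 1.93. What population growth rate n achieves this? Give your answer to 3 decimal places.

In steady state, investment equals break-even investment: s·k^α = (n + g + δ)·k.
Since y* = [s/(n + g + δ)]^(α/(1−α)), we have s/(n + g + δ) = (y*)^((1−α)/α) = 1.93^1.6316 = 2.9236.
Therefore n + g + δ = s / 2.9236 = 0.34 / 2.9236 = 0.1163, so n = 0.1163 − 0.096 = 0.0203.

n ≈ 0.020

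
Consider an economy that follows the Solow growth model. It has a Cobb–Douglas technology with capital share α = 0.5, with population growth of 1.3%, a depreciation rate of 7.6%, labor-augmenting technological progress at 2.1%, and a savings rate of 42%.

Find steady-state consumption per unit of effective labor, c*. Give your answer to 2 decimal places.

c* ≈ 2.21

At the steady state, Δk = 0, so s·k^α = (n + g + δ)·k.
Rearranging, k^(1−α) = s / (n + g + δ).
k^0.5 = 0.42 / (0.013 + 0.021 + 0.076) = 0.42 / 0.110 = 3.8182
k* = 3.8182^(1/0.5) ≈ 14.5787
y* = (k*)^α = 14.5787^0.5 ≈ 3.8182
c* = (1 − s)·y* = (1 − 0.42) × 3.8182 ≈ 2.2146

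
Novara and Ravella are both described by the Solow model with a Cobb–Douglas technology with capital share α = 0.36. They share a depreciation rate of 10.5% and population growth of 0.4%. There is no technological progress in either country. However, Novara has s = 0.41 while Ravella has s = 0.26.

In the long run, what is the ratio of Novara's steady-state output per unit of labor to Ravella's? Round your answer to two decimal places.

y*_N / y*_R ≈ 1.29

Steady-state y* = [s/(n + δ)]^(α/(1−α)), so the ratio is [ (s_N/(n + δ)_N) / (s_R/(n + δ)_R) ]^0.5625.
s_N/(n + δ)_N = 0.41/0.109 = 3.7615; s_R/(n + δ)_R = 0.26/0.109 = 2.3853.
Ratio = (3.7615/2.3853)^0.5625 = 1.5770^0.5625 ≈ 1.2921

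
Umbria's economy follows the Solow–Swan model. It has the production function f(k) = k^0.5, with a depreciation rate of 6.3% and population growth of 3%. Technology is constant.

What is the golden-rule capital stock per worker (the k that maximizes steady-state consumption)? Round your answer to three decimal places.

The golden rule sets f'(k) = n + δ, i.e. α·k^(α−1) = n + δ.
So k^(1−α) = α / (n + δ) = 0.5 / 0.093 = 5.3763.
k_gold = 5.3763^(1/0.5) ≈ 28.9046

k_gold ≈ 28.905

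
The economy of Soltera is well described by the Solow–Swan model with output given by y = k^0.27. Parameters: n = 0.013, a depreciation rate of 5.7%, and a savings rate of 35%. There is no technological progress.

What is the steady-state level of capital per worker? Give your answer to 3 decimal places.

k* = 9.068

In steady state, investment equals break-even investment: s·k^α = (n + δ)·k.
Dividing both sides by k: k^(1−α) = s / (n + δ).
k^0.73 = 0.35 / (0.013 + 0.057) = 0.35 / 0.070 = 5.0000
k* = 5.0000^(1/0.73) ≈ 9.0676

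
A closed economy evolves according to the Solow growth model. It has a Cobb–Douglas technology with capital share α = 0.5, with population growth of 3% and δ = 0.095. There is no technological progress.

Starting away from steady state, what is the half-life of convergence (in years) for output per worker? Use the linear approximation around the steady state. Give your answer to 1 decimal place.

Near the steady state the convergence rate is λ = (1 − α)(n + δ).
λ = (1 − 0.5) × 0.125 = 0.5 × 0.125 = 0.0625
Half-life = ln 2 / λ = 0.6931 / 0.0625 ≈ 11.09 years

about 11.1 years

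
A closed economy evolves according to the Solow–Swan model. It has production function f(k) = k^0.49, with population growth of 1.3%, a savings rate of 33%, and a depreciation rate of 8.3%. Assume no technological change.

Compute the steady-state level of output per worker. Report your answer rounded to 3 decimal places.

At the steady state, Δk = 0, so s·k^α = (n + δ)·k.
Rearranging, k^(1−α) = s / (n + δ).
k^0.51 = 0.33 / (0.013 + 0.083) = 0.33 / 0.096 = 3.4375
k* = 3.4375^(1/0.51) ≈ 11.2579
y* = (k*)^α = 11.2579^0.49 ≈ 3.2750

y* ≈ 3.275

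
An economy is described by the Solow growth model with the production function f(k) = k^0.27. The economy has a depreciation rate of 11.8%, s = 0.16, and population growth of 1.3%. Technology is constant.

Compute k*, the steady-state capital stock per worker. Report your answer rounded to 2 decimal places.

k* = 1.32

In steady state, investment equals break-even investment: s·k^α = (n + δ)·k.
Rearranging, k^(1−α) = s / (n + δ).
k^0.73 = 0.16 / (0.013 + 0.118) = 0.16 / 0.131 = 1.2214
k* = 1.2214^(1/0.73) ≈ 1.3152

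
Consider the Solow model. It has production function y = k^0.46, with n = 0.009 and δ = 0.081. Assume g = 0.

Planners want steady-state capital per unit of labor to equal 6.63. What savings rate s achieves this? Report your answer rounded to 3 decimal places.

At the steady state, Δk = 0, so s·k^α = (n + δ)·k.
So s / (n + δ) = (k*)^(1−α) = 6.63^0.54 = 2.7773.
Therefore s = 2.7773 × (n + δ) = 2.7773 × 0.090 = 0.2500.

s ≈ 0.250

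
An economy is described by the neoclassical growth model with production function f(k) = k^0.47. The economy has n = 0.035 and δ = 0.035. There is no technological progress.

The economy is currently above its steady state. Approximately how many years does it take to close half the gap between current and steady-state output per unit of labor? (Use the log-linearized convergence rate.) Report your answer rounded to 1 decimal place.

Near the steady state the convergence rate is λ = (1 − α)(n + δ).
λ = (1 − 0.47) × 0.070 = 0.53 × 0.070 = 0.0371
Half-life = ln 2 / λ = 0.6931 / 0.0371 ≈ 18.68 years

half-life ≈ 18.7 years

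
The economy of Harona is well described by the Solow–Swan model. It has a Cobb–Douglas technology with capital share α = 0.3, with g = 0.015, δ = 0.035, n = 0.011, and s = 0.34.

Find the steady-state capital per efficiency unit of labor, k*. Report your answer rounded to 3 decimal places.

k* = 11.639

In steady state, investment equals break-even investment: s·k^α = (n + g + δ)·k.
Dividing both sides by k: k^(1−α) = s / (n + g + δ).
k^0.7 = 0.34 / (0.011 + 0.015 + 0.035) = 0.34 / 0.061 = 5.5738
k* = 5.5738^(1/0.7) ≈ 11.6394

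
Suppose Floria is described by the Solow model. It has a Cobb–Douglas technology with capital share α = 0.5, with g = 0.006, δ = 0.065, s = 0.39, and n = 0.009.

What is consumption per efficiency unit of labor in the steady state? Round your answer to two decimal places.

c* = 2.97

Steady state requires s·f(k) = (n + g + δ)·k, i.e. s·k^α = (n + g + δ)·k.
Dividing both sides by k: k^(1−α) = s / (n + g + δ).
k^0.5 = 0.39 / (0.009 + 0.006 + 0.065) = 0.39 / 0.080 = 4.8750
k* = 4.8750^(1/0.5) ≈ 23.7656
y* = (k*)^α = 23.7656^0.5 ≈ 4.8750
c* = (1 − s)·y* = (1 − 0.39) × 4.8750 ≈ 2.9738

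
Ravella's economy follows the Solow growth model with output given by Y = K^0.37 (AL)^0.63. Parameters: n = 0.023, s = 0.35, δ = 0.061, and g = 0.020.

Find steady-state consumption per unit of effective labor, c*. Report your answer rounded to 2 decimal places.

c* ≈ 1.33

Steady state requires s·f(k) = (n + g + δ)·k, i.e. s·k^α = (n + g + δ)·k.
Rearranging, k^(1−α) = s / (n + g + δ).
k^0.63 = 0.35 / (0.023 + 0.020 + 0.061) = 0.35 / 0.104 = 3.3654
k* = 3.3654^(1/0.63) ≈ 6.8638
y* = (k*)^α = 6.8638^0.37 ≈ 2.0395
c* = (1 − s)·y* = (1 − 0.35) × 2.0395 ≈ 1.3257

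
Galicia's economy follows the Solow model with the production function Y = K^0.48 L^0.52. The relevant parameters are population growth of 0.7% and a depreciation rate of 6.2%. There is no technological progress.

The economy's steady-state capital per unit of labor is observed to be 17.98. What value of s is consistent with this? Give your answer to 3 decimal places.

s ≈ 0.310

Steady state requires s·f(k) = (n + δ)·k, i.e. s·k^α = (n + δ)·k.
So s / (n + δ) = (k*)^(1−α) = 17.98^0.52 = 4.4925.
Therefore s = 4.4925 × (n + δ) = 4.4925 × 0.069 = 0.3100.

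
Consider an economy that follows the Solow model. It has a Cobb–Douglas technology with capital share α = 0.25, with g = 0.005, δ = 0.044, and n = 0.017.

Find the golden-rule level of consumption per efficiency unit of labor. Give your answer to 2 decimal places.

At the golden rule, f'(k) = n + g + δ, so α·k^(α−1) = n + g + δ and k_gold = (α/(n + g + δ))^(1/(1−α)).
k_gold = (0.25/0.066)^(1/0.75) = 3.7879^1.3333 ≈ 5.9044
c_gold = f(k_gold) − (n + g + δ)·k_gold = 1.5588 − 0.066×5.9044 ≈ 1.1691

c_gold ≈ 1.17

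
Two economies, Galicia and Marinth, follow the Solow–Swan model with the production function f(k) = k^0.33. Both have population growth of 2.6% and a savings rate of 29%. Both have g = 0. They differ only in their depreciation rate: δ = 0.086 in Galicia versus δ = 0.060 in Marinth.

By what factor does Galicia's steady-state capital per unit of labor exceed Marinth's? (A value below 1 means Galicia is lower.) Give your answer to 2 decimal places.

Steady-state k* = [s/(n + δ)]^(1/(1−α)), so the ratio is [ (s_G/(n + δ)_G) / (s_M/(n + δ)_M) ]^1.4925.
s_G/(n + δ)_G = 0.29/0.112 = 2.5893; s_M/(n + δ)_M = 0.29/0.086 = 3.3721.
Ratio = (2.5893/3.3721)^1.4925 = 0.7679^1.4925 ≈ 0.6742

ratio ≈ 0.67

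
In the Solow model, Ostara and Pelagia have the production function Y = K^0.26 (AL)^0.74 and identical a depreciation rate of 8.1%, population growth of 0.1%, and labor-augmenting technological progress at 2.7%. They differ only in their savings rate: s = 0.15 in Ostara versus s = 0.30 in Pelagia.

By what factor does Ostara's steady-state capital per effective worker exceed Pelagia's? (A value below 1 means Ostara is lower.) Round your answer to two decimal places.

ratio ≈ 0.39

Steady-state k* = [s/(n + g + δ)]^(1/(1−α)), so the ratio is [ (s_O/(n + g + δ)_O) / (s_P/(n + g + δ)_P) ]^1.3514.
s_O/(n + g + δ)_O = 0.15/0.109 = 1.3761; s_P/(n + g + δ)_P = 0.30/0.109 = 2.7523.
Ratio = (1.3761/2.7523)^1.3514 = 0.5000^1.3514 ≈ 0.3919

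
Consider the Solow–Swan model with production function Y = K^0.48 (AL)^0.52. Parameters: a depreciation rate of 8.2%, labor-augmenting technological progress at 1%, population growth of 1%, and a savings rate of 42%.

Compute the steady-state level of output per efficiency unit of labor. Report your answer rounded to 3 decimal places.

y* ≈ 3.693

In steady state, investment equals break-even investment: s·k^α = (n + g + δ)·k.
Dividing both sides by k: k^(1−α) = s / (n + g + δ).
k^0.52 = 0.42 / (0.010 + 0.010 + 0.082) = 0.42 / 0.102 = 4.1176
k* = 4.1176^(1/0.52) ≈ 15.2058
y* = (k*)^α = 15.2058^0.48 ≈ 3.6929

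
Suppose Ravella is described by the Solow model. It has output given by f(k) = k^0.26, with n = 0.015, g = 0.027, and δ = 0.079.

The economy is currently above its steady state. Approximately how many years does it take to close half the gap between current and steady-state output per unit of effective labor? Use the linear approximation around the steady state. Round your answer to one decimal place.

Near the steady state the convergence rate is λ = (1 − α)(n + g + δ).
λ = (1 − 0.26) × 0.121 = 0.74 × 0.121 = 0.08954
Half-life = ln 2 / λ = 0.6931 / 0.08954 ≈ 7.74 years

about 7.7 years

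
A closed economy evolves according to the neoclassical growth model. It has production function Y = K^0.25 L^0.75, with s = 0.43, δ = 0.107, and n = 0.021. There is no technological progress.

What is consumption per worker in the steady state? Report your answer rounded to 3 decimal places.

Steady state requires s·f(k) = (n + δ)·k, i.e. s·k^α = (n + δ)·k.
Dividing both sides by k: k^(1−α) = s / (n + δ).
k^0.75 = 0.43 / (0.021 + 0.107) = 0.43 / 0.128 = 3.3594
k* = 3.3594^(1/0.75) ≈ 5.0313
y* = (k*)^α = 5.0313^0.25 ≈ 1.4977
c* = (1 − s)·y* = (1 − 0.43) × 1.4977 ≈ 0.8537

c* ≈ 0.854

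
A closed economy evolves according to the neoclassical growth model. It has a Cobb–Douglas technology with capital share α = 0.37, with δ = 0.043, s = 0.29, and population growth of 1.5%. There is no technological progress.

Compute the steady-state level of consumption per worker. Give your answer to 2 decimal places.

Steady state requires s·f(k) = (n + δ)·k, i.e. s·k^α = (n + δ)·k.
Dividing both sides by k: k^(1−α) = s / (n + δ).
k^0.63 = 0.29 / (0.015 + 0.043) = 0.29 / 0.058 = 5.0000
k* = 5.0000^(1/0.63) ≈ 12.8670
y* = (k*)^α = 12.8670^0.37 ≈ 2.5734
c* = (1 − s)·y* = (1 − 0.29) × 2.5734 ≈ 1.8271

c* ≈ 1.83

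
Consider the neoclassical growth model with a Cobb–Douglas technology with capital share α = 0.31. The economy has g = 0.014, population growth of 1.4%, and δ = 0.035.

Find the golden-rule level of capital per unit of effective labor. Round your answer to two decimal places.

k_gold ≈ 10.07

The golden rule sets f'(k) = n + g + δ, i.e. α·k^(α−1) = n + g + δ.
So k^(1−α) = α / (n + g + δ) = 0.31 / 0.063 = 4.9206.
k_gold = 4.9206^(1/0.69) ≈ 10.0676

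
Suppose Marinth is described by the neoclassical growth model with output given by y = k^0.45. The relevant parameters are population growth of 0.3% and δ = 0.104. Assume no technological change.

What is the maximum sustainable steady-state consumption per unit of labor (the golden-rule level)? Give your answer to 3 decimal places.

At the golden rule, f'(k) = n + δ, so α·k^(α−1) = n + δ and k_gold = (α/(n + δ))^(1/(1−α)).
k_gold = (0.45/0.107)^(1/0.55) = 4.2056^1.8182 ≈ 13.6221
c_gold = f(k_gold) − (n + δ)·k_gold = 3.2390 − 0.107×13.6221 ≈ 1.7814

c_gold ≈ 1.781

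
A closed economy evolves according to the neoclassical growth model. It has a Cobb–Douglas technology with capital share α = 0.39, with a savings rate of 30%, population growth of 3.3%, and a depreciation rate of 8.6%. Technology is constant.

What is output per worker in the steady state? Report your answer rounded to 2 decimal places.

At the steady state, Δk = 0, so s·k^α = (n + δ)·k.
Dividing both sides by k: k^(1−α) = s / (n + δ).
k^0.61 = 0.30 / (0.033 + 0.086) = 0.30 / 0.119 = 2.5210
k* = 2.5210^(1/0.61) ≈ 4.5532
y* = (k*)^α = 4.5532^0.39 ≈ 1.8061

y* ≈ 1.81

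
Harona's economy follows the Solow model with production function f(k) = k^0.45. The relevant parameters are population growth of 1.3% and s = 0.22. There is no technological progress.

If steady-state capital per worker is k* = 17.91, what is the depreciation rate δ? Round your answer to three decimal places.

δ ≈ 0.032

At the steady state, Δk = 0, so s·k^α = (n + δ)·k.
So s / (n + δ) = (k*)^(1−α) = 17.91^0.55 = 4.8888.
Therefore n + δ = s / 4.8888 = 0.22 / 4.8888 = 0.0450, so δ = 0.0450 − 0.013 = 0.0320.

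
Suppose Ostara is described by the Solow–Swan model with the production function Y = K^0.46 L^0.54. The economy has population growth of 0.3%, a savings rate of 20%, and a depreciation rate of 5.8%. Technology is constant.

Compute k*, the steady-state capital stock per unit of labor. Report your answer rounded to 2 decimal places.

At the steady state, Δk = 0, so s·k^α = (n + δ)·k.
Dividing both sides by k: k^(1−α) = s / (n + δ).
k^0.54 = 0.20 / (0.003 + 0.058) = 0.20 / 0.061 = 3.2787
k* = 3.2787^(1/0.54) ≈ 9.0158

k* ≈ 9.02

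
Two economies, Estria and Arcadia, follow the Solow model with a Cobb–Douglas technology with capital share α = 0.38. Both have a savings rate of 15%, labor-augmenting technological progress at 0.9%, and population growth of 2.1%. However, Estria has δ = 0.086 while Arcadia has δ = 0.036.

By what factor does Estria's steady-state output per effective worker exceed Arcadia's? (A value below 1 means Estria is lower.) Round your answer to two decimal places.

Steady-state y* = [s/(n + g + δ)]^(α/(1−α)), so the ratio is [ (s_E/(n + g + δ)_E) / (s_A/(n + g + δ)_A) ]^0.6129.
s_E/(n + g + δ)_E = 0.15/0.116 = 1.2931; s_A/(n + g + δ)_A = 0.15/0.066 = 2.2727.
Ratio = (1.2931/2.2727)^0.6129 = 0.5690^0.6129 ≈ 0.7078

ratio ≈ 0.71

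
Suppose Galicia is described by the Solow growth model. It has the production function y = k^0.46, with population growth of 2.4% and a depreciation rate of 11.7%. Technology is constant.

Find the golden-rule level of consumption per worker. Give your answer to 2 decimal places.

c_gold ≈ 1.48

At the golden rule, f'(k) = n + δ, so α·k^(α−1) = n + δ and k_gold = (α/(n + δ))^(1/(1−α)).
k_gold = (0.46/0.141)^(1/0.54) = 3.2624^1.8519 ≈ 8.9335
c_gold = f(k_gold) − (n + δ)·k_gold = 2.7382 − 0.141×8.9335 ≈ 1.4786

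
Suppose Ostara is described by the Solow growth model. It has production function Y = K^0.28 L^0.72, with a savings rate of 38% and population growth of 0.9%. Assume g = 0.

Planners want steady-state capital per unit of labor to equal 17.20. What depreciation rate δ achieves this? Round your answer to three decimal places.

In steady state, investment equals break-even investment: s·k^α = (n + δ)·k.
So s / (n + δ) = (k*)^(1−α) = 17.20^0.72 = 7.7550.
Therefore n + δ = s / 7.7550 = 0.38 / 7.7550 = 0.0490, so δ = 0.0490 − 0.009 = 0.0400.

δ ≈ 0.040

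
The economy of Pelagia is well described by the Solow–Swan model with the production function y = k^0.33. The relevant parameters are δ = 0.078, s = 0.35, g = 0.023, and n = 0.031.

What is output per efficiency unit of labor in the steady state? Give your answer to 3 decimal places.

Steady state requires s·f(k) = (n + g + δ)·k, i.e. s·k^α = (n + g + δ)·k.
Rearranging, k^(1−α) = s / (n + g + δ).
k^0.67 = 0.35 / (0.031 + 0.023 + 0.078) = 0.35 / 0.132 = 2.6515
k* = 2.6515^(1/0.67) ≈ 4.2862
y* = (k*)^α = 4.2862^0.33 ≈ 1.6165

y* = 1.617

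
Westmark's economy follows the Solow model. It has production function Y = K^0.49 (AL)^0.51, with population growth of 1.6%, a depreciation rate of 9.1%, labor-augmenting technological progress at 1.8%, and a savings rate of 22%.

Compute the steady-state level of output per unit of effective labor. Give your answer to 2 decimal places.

y* ≈ 1.72

Steady state requires s·f(k) = (n + g + δ)·k, i.e. s·k^α = (n + g + δ)·k.
Rearranging, k^(1−α) = s / (n + g + δ).
k^0.51 = 0.22 / (0.016 + 0.018 + 0.091) = 0.22 / 0.125 = 1.7600
k* = 1.7600^(1/0.51) ≈ 3.0297
y* = (k*)^α = 3.0297^0.49 ≈ 1.7214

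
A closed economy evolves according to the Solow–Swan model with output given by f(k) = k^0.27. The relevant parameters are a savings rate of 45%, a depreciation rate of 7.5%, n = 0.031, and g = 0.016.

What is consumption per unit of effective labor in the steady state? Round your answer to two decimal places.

c* ≈ 0.89

In steady state, investment equals break-even investment: s·k^α = (n + g + δ)·k.
Rearranging, k^(1−α) = s / (n + g + δ).
k^0.73 = 0.45 / (0.031 + 0.016 + 0.075) = 0.45 / 0.122 = 3.6885
k* = 3.6885^(1/0.73) ≈ 5.9773
y* = (k*)^α = 5.9773^0.27 ≈ 1.6205
c* = (1 − s)·y* = (1 − 0.45) × 1.6205 ≈ 0.8913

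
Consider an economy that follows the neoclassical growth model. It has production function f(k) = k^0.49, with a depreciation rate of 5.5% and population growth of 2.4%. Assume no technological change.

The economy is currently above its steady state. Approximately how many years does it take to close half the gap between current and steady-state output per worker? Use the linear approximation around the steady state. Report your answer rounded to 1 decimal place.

t_½ ≈ 17.2 years

Near the steady state the convergence rate is λ = (1 − α)(n + δ).
λ = (1 − 0.49) × 0.079 = 0.51 × 0.079 = 0.04029
Half-life = ln 2 / λ = 0.6931 / 0.04029 ≈ 17.20 years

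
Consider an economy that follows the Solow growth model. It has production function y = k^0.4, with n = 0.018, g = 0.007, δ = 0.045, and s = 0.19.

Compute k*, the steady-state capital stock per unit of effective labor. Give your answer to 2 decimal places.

k* ≈ 5.28

Steady state requires s·f(k) = (n + g + δ)·k, i.e. s·k^α = (n + g + δ)·k.
Rearranging, k^(1−α) = s / (n + g + δ).
k^0.6 = 0.19 / (0.018 + 0.007 + 0.045) = 0.19 / 0.070 = 2.7143
k* = 2.7143^(1/0.6) ≈ 5.2816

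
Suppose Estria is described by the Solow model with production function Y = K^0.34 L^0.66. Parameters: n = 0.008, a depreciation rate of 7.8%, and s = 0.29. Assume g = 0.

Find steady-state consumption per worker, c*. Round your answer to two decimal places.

At the steady state, Δk = 0, so s·k^α = (n + δ)·k.
Dividing both sides by k: k^(1−α) = s / (n + δ).
k^0.66 = 0.29 / (0.008 + 0.078) = 0.29 / 0.086 = 3.3721
k* = 3.3721^(1/0.66) ≈ 6.3074
y* = (k*)^α = 6.3074^0.34 ≈ 1.8705
c* = (1 − s)·y* = (1 − 0.29) × 1.8705 ≈ 1.3281

c* ≈ 1.33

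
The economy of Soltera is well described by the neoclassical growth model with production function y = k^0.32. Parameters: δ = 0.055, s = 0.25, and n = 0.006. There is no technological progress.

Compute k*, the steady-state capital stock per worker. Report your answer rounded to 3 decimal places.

k* ≈ 7.960

In steady state, investment equals break-even investment: s·k^α = (n + δ)·k.
Dividing both sides by k: k^(1−α) = s / (n + δ).
k^0.68 = 0.25 / (0.006 + 0.055) = 0.25 / 0.061 = 4.0984
k* = 4.0984^(1/0.68) ≈ 7.9598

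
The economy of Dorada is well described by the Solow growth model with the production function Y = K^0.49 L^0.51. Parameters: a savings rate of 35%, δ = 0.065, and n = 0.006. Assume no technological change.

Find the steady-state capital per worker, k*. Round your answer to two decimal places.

Steady state requires s·f(k) = (n + δ)·k, i.e. s·k^α = (n + δ)·k.
Rearranging, k^(1−α) = s / (n + δ).
k^0.51 = 0.35 / (0.006 + 0.065) = 0.35 / 0.071 = 4.9296
k* = 4.9296^(1/0.51) ≈ 22.8273

k* ≈ 22.83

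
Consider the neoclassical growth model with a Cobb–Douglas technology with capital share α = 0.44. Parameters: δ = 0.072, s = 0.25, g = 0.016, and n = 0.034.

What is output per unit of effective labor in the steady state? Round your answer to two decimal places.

y* = 1.76

Steady state requires s·f(k) = (n + g + δ)·k, i.e. s·k^α = (n + g + δ)·k.
Rearranging, k^(1−α) = s / (n + g + δ).
k^0.56 = 0.25 / (0.034 + 0.016 + 0.072) = 0.25 / 0.122 = 2.0492
k* = 2.0492^(1/0.56) ≈ 3.6008
y* = (k*)^α = 3.6008^0.44 ≈ 1.7572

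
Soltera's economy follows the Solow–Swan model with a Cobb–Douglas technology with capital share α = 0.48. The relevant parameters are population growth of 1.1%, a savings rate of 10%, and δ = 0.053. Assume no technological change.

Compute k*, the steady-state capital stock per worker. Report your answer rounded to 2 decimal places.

k* = 2.36

In steady state, investment equals break-even investment: s·k^α = (n + δ)·k.
Rearranging, k^(1−α) = s / (n + δ).
k^0.52 = 0.10 / (0.011 + 0.053) = 0.10 / 0.064 = 1.5625
k* = 1.5625^(1/0.52) ≈ 2.3590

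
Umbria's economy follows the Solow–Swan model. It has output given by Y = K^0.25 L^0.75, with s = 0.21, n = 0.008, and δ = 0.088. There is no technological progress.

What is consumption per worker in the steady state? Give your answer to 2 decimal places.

c* = 1.03

At the steady state, Δk = 0, so s·k^α = (n + δ)·k.
Dividing both sides by k: k^(1−α) = s / (n + δ).
k^0.75 = 0.21 / (0.008 + 0.088) = 0.21 / 0.096 = 2.1875
k* = 2.1875^(1/0.75) ≈ 2.8396
y* = (k*)^α = 2.8396^0.25 ≈ 1.2981
c* = (1 − s)·y* = (1 − 0.21) × 1.2981 ≈ 1.0255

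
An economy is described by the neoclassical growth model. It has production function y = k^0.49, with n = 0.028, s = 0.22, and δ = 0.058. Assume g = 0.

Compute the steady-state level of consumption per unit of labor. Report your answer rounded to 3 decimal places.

At the steady state, Δk = 0, so s·k^α = (n + δ)·k.
Rearranging, k^(1−α) = s / (n + δ).
k^0.51 = 0.22 / (0.028 + 0.058) = 0.22 / 0.086 = 2.5581
k* = 2.5581^(1/0.51) ≈ 6.3072
y* = (k*)^α = 6.3072^0.49 ≈ 2.4656
c* = (1 − s)·y* = (1 − 0.22) × 2.4656 ≈ 1.9232

c* ≈ 1.923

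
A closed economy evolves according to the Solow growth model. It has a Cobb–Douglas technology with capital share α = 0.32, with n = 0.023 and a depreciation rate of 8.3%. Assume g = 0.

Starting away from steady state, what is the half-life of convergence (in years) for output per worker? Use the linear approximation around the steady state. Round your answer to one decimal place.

Near the steady state the convergence rate is λ = (1 − α)(n + δ).
λ = (1 − 0.32) × 0.106 = 0.68 × 0.106 = 0.07208
Half-life = ln 2 / λ = 0.6931 / 0.07208 ≈ 9.62 years

half-life ≈ 9.6 years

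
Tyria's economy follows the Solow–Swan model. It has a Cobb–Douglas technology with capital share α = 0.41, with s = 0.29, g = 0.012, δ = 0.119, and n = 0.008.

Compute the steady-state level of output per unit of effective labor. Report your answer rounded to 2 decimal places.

Steady state requires s·f(k) = (n + g + δ)·k, i.e. s·k^α = (n + g + δ)·k.
Dividing both sides by k: k^(1−α) = s / (n + g + δ).
k^0.59 = 0.29 / (0.008 + 0.012 + 0.119) = 0.29 / 0.139 = 2.0863
k* = 2.0863^(1/0.59) ≈ 3.4779
y* = (k*)^α = 3.4779^0.41 ≈ 1.6670

y* ≈ 1.67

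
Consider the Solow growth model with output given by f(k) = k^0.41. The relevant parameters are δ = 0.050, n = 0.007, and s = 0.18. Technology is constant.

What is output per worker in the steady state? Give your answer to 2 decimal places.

At the steady state, Δk = 0, so s·k^α = (n + δ)·k.
Rearranging, k^(1−α) = s / (n + δ).
k^0.59 = 0.18 / (0.007 + 0.050) = 0.18 / 0.057 = 3.1579
k* = 3.1579^(1/0.59) ≈ 7.0216
y* = (k*)^α = 7.0216^0.41 ≈ 2.2235

y* ≈ 2.22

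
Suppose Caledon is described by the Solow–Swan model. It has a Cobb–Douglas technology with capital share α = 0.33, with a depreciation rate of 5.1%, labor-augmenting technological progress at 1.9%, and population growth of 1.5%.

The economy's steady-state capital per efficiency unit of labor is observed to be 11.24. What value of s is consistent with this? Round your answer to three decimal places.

s ≈ 0.430

At the steady state, Δk = 0, so s·k^α = (n + g + δ)·k.
So s / (n + g + δ) = (k*)^(1−α) = 11.24^0.67 = 5.0584.
Therefore s = 5.0584 × (n + g + δ) = 5.0584 × 0.085 = 0.4300.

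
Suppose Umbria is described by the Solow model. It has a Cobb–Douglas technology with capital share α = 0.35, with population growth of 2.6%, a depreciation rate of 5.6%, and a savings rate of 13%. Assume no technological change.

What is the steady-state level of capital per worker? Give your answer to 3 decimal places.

Steady state requires s·f(k) = (n + δ)·k, i.e. s·k^α = (n + δ)·k.
Dividing both sides by k: k^(1−α) = s / (n + δ).
k^0.65 = 0.13 / (0.026 + 0.056) = 0.13 / 0.082 = 1.5854
k* = 1.5854^(1/0.65) ≈ 2.0319

k* = 2.032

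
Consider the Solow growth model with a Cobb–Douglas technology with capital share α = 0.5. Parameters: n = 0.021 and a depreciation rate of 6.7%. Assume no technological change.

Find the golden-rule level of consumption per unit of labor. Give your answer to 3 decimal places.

c_gold ≈ 2.841

At the golden rule, f'(k) = n + δ, so α·k^(α−1) = n + δ and k_gold = (α/(n + δ))^(1/(1−α)).
k_gold = (0.5/0.088)^(1/0.5) = 5.6818^2 ≈ 32.2829
c_gold = f(k_gold) − (n + δ)·k_gold = 5.6818 − 0.088×32.2829 ≈ 2.8409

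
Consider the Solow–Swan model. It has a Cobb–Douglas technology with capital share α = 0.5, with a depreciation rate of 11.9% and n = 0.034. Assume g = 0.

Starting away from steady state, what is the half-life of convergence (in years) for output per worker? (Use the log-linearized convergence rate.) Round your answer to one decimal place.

Near the steady state the convergence rate is λ = (1 − α)(n + δ).
λ = (1 − 0.5) × 0.153 = 0.5 × 0.153 = 0.0765
Half-life = ln 2 / λ = 0.6931 / 0.0765 ≈ 9.06 years

half-life ≈ 9.1 years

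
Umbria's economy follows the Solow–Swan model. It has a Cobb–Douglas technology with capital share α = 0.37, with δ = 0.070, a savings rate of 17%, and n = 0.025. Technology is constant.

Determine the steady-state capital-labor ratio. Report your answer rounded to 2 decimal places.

At the steady state, Δk = 0, so s·k^α = (n + δ)·k.
Rearranging, k^(1−α) = s / (n + δ).
k^0.63 = 0.17 / (0.025 + 0.070) = 0.17 / 0.095 = 1.7895
k* = 1.7895^(1/0.63) ≈ 2.5186

k* ≈ 2.52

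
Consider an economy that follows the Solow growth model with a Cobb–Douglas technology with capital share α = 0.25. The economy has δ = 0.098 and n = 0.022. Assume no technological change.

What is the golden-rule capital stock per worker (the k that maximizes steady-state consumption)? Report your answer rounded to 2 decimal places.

k_gold ≈ 2.66

The golden rule sets f'(k) = n + δ, i.e. α·k^(α−1) = n + δ.
So k^(1−α) = α / (n + δ) = 0.25 / 0.120 = 2.0833.
k_gold = 2.0833^(1/0.75) ≈ 2.6607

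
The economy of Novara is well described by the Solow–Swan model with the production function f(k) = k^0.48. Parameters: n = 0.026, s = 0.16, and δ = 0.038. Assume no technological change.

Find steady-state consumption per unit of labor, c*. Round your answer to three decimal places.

At the steady state, Δk = 0, so s·k^α = (n + δ)·k.
Rearranging, k^(1−α) = s / (n + δ).
k^0.52 = 0.16 / (0.026 + 0.038) = 0.16 / 0.064 = 2.5000
k* = 2.5000^(1/0.52) ≈ 5.8246
y* = (k*)^α = 5.8246^0.48 ≈ 2.3298
c* = (1 − s)·y* = (1 − 0.16) × 2.3298 ≈ 1.9570

c* = 1.957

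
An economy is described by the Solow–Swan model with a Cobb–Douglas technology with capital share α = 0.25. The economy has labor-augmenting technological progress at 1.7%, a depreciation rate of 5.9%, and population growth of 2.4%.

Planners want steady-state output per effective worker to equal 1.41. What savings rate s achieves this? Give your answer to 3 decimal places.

Steady state requires s·f(k) = (n + g + δ)·k, i.e. s·k^α = (n + g + δ)·k.
Since y* = [s/(n + g + δ)]^(α/(1−α)), we have s/(n + g + δ) = (y*)^((1−α)/α) = 1.41^3 = 2.8032.
Therefore s = 2.8032 × (n + g + δ) = 2.8032 × 0.100 = 0.2803.

s ≈ 0.280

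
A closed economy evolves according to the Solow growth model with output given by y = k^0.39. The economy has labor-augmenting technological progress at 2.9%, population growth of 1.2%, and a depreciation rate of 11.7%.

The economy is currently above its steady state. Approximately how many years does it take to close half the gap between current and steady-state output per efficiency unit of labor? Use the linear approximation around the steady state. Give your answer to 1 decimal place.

about 7.2 years

Near the steady state the convergence rate is λ = (1 − α)(n + g + δ).
λ = (1 − 0.39) × 0.158 = 0.61 × 0.158 = 0.09638
Half-life = ln 2 / λ = 0.6931 / 0.09638 ≈ 7.19 years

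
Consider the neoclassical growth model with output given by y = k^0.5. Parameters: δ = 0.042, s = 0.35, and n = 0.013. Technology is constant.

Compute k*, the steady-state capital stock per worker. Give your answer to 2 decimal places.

k* ≈ 40.50

In steady state, investment equals break-even investment: s·k^α = (n + δ)·k.
Rearranging, k^(1−α) = s / (n + δ).
k^0.5 = 0.35 / (0.013 + 0.042) = 0.35 / 0.055 = 6.3636
k* = 6.3636^(1/0.5) ≈ 40.4954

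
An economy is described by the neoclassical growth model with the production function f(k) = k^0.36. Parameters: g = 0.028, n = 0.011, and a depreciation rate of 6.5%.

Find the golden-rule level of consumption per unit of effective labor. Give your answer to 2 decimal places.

c_gold ≈ 1.29

At the golden rule, f'(k) = n + g + δ, so α·k^(α−1) = n + g + δ and k_gold = (α/(n + g + δ))^(1/(1−α)).
k_gold = (0.36/0.104)^(1/0.64) = 3.4615^1.5625 ≈ 6.9599
c_gold = f(k_gold) − (n + g + δ)·k_gold = 2.0107 − 0.104×6.9599 ≈ 1.2869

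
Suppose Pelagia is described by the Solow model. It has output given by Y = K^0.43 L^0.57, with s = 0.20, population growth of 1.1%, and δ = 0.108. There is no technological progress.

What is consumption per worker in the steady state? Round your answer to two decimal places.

c* = 1.18

In steady state, investment equals break-even investment: s·k^α = (n + δ)·k.
Rearranging, k^(1−α) = s / (n + δ).
k^0.57 = 0.20 / (0.011 + 0.108) = 0.20 / 0.119 = 1.6807
k* = 1.6807^(1/0.57) ≈ 2.4865
y* = (k*)^α = 2.4865^0.43 ≈ 1.4795
c* = (1 − s)·y* = (1 − 0.20) × 1.4795 ≈ 1.1836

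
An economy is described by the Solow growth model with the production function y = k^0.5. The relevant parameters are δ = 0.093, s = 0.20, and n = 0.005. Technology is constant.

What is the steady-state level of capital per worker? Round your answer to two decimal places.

k* ≈ 4.16

In steady state, investment equals break-even investment: s·k^α = (n + δ)·k.
Rearranging, k^(1−α) = s / (n + δ).
k^0.5 = 0.20 / (0.005 + 0.093) = 0.20 / 0.098 = 2.0408
k* = 2.0408^(1/0.5) ≈ 4.1649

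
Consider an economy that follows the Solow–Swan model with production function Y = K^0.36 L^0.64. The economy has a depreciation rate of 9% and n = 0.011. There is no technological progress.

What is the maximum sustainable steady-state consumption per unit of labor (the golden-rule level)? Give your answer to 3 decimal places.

At the golden rule, f'(k) = n + δ, so α·k^(α−1) = n + δ and k_gold = (α/(n + δ))^(1/(1−α)).
k_gold = (0.36/0.101)^(1/0.64) = 3.5644^1.5625 ≈ 7.2858
c_gold = f(k_gold) − (n + δ)·k_gold = 2.0441 − 0.101×7.2858 ≈ 1.3082

c_gold ≈ 1.308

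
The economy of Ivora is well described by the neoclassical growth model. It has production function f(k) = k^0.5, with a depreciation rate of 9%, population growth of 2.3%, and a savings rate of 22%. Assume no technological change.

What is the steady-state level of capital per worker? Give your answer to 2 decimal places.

k* = 3.79

In steady state, investment equals break-even investment: s·k^α = (n + δ)·k.
Rearranging, k^(1−α) = s / (n + δ).
k^0.5 = 0.22 / (0.023 + 0.090) = 0.22 / 0.113 = 1.9469
k* = 1.9469^(1/0.5) ≈ 3.7904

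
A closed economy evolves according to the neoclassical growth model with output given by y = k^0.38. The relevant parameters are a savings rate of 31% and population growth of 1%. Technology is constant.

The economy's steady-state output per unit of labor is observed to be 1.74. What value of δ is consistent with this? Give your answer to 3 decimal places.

δ ≈ 0.116

At the steady state, Δk = 0, so s·k^α = (n + δ)·k.
Since y* = [s/(n + δ)]^(α/(1−α)), we have s/(n + δ) = (y*)^((1−α)/α) = 1.74^1.6316 = 2.4688.
Therefore n + δ = s / 2.4688 = 0.31 / 2.4688 = 0.1256, so δ = 0.1256 − 0.010 = 0.1156.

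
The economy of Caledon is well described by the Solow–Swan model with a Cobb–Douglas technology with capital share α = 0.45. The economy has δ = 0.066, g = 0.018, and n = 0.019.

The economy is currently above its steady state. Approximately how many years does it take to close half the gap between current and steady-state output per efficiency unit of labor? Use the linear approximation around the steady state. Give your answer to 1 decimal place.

Near the steady state the convergence rate is λ = (1 − α)(n + g + δ).
λ = (1 − 0.45) × 0.103 = 0.55 × 0.103 = 0.05665
Half-life = ln 2 / λ = 0.6931 / 0.05665 ≈ 12.23 years

t_½ ≈ 12.2 years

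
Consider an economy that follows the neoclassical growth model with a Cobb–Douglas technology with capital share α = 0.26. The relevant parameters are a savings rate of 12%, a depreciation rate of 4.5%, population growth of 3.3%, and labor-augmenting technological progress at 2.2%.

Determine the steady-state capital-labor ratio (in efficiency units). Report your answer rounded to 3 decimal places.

In steady state, investment equals break-even investment: s·k^α = (n + g + δ)·k.
Rearranging, k^(1−α) = s / (n + g + δ).
k^0.74 = 0.12 / (0.033 + 0.022 + 0.045) = 0.12 / 0.100 = 1.2000
k* = 1.2000^(1/0.74) ≈ 1.2794

k* = 1.279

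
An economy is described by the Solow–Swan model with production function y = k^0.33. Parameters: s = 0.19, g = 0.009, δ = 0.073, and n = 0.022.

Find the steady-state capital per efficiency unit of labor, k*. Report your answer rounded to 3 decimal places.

k* ≈ 2.458

At the steady state, Δk = 0, so s·k^α = (n + g + δ)·k.
Dividing both sides by k: k^(1−α) = s / (n + g + δ).
k^0.67 = 0.19 / (0.022 + 0.009 + 0.073) = 0.19 / 0.104 = 1.8269
k* = 1.8269^(1/0.67) ≈ 2.4582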